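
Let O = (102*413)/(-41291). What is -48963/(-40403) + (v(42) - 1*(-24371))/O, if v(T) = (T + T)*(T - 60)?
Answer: -38133156145169/1702016778 ≈ -22405.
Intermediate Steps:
O = -42126/41291 (O = 42126*(-1/41291) = -42126/41291 ≈ -1.0202)
v(T) = 2*T*(-60 + T) (v(T) = (2*T)*(-60 + T) = 2*T*(-60 + T))
-48963/(-40403) + (v(42) - 1*(-24371))/O = -48963/(-40403) + (2*42*(-60 + 42) - 1*(-24371))/(-42126/41291) = -48963*(-1/40403) + (2*42*(-18) + 24371)*(-41291/42126) = 48963/40403 + (-1512 + 24371)*(-41291/42126) = 48963/40403 + 22859*(-41291/42126) = 48963/40403 - 943870969/42126 = -38133156145169/1702016778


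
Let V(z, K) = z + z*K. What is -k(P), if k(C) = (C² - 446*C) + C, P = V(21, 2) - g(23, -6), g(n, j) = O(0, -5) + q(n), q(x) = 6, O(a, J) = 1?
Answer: 21784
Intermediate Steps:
V(z, K) = z + K*z
g(n, j) = 7 (g(n, j) = 1 + 6 = 7)
P = 56 (P = 21*(1 + 2) - 1*7 = 21*3 - 7 = 63 - 7 = 56)
k(C) = C² - 445*C
-k(P) = -56*(-445 + 56) = -56*(-389) = -1*(-21784) = 21784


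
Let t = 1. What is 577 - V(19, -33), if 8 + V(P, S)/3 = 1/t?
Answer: 598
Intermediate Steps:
V(P, S) = -21 (V(P, S) = -24 + 3/1 = -24 + 3*1 = -24 + 3 = -21)
577 - V(19, -33) = 577 - 1*(-21) = 577 + 21 = 598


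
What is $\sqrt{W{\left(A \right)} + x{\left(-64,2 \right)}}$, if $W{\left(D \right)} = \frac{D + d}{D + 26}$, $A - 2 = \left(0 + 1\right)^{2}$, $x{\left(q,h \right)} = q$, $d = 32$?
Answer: $\frac{i \sqrt{52809}}{29} \approx 7.9242 i$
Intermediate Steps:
$A = 3$ ($A = 2 + \left(0 + 1\right)^{2} = 2 + 1^{2} = 2 + 1 = 3$)
$W{\left(D \right)} = \frac{32 + D}{26 + D}$ ($W{\left(D \right)} = \frac{D + 32}{D + 26} = \frac{32 + D}{26 + D}$)
$\sqrt{W{\left(A \right)} + x{\left(-64,2 \right)}} = \sqrt{\frac{32 + 3}{26 + 3} - 64} = \sqrt{\frac{1}{29} \cdot 35 - 64} = \sqrt{\frac{35}{29} - 64} = \sqrt{- \frac{1821}{29}} = \frac{i \sqrt{52809}}{29}$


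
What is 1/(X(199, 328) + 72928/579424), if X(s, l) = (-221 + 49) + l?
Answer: 18107/2826971 ≈ 0.0064051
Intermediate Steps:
X(s, l) = -172 + l
1/(X(199, 328) + 72928/579424) = 1/((-172 + 328) + 72928/579424) = 1/(156 + 72928*(1/579424)) = 1/(156 + 2279/18107) = 1/(2826971/18107) = 18107/2826971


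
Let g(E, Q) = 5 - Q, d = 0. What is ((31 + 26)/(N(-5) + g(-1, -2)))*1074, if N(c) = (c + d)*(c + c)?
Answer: 1074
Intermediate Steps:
N(c) = 2*c² (N(c) = (c + 0)*(c + c) = c*(2*c) = 2*c²)
((31 + 26)/(N(-5) + g(-1, -2)))*1074 = ((31 + 26)/(2*(-5)² + (5 - 1*(-2))))*1074 = (57/(2*25 + (5 + 2)))*1074 = (57/(50 + 7))*1074 = (57/57)*1074 = (57*(1/57))*1074 = 1*1074 = 1074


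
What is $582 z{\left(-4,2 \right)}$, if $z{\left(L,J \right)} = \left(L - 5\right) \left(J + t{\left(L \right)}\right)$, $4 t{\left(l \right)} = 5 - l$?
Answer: $- \frac{44523}{2} \approx -22262.0$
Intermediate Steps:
$t{\left(l \right)} = \frac{5}{4} - \frac{l}{4}$ ($t{\left(l \right)} = \frac{5 - l}{4} = \frac{5}{4} - \frac{l}{4}$)
$z{\left(L,J \right)} = \left(-5 + L\right) \left(\frac{5}{4} + J - \frac{L}{4}\right)$ ($z{\left(L,J \right)} = \left(L - 5\right) \left(J - \left(- \frac{5}{4} + \frac{L}{4}\right)\right) = \left(-5 + L\right) \left(\frac{5}{4} + J - \frac{L}{4}\right)$)
$582 z{\left(-4,2 \right)} = 582 \left(- \frac{25}{4} - 10 - \frac{\left(-4\right)^{2}}{4} + \frac{5}{2} \left(-4\right) + 2 \left(-4\right)\right) = 582 \left(- \frac{25}{4} - 10 - 4 - 10 - 8\right) = 582 \left(- \frac{153}{4}\right) = - \frac{44523}{2}$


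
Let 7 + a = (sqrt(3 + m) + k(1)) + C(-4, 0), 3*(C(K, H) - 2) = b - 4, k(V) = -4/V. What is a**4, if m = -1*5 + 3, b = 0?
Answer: 614656/81 ≈ 7588.3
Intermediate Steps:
C(K, H) = 2/3 (C(K, H) = 2 + (0 - 4)/3 = 2 + (1/3)*(-4) = 2 - 4/3 = 2/3)
m = -2 (m = -5 + 3 = -2)
a = -28/3 (a = -7 + ((sqrt(3 - 2) - 4/1) + 2/3) = -7 + ((sqrt(1) - 4*1) + 2/3) = -7 + ((1 - 4) + 2/3) = -7 + (-3 + 2/3) = -7 - 7/3 = -28/3 ≈ -9.3333)
a**4 = (-28/3)**4 = 614656/81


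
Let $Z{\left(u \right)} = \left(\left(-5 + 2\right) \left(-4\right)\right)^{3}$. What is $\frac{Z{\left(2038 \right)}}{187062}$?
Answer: $\frac{288}{31177} \approx 0.0092376$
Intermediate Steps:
$Z{\left(u \right)} = 1728$ ($Z{\left(u \right)} = \left(\left(-3\right) \left(-4\right)\right)^{3} = 12^{3} = 1728$)
$\frac{Z{\left(2038 \right)}}{187062} = \frac{1728}{187062} = 1728 \cdot \frac{1}{187062} = \frac{288}{31177}$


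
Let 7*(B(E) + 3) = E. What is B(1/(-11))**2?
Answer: 53824/5929 ≈ 9.0781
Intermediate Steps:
B(E) = -3 + E/7
B(1/(-11))**2 = (-3 + (1/7)/(-11))**2 = (-3 + (1/7)*(-1/11))**2 = (-3 - 1/77)**2 = (-232/77)**2 = 53824/5929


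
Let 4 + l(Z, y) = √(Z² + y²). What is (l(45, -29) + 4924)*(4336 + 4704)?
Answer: 44476800 + 9040*√2866 ≈ 4.4961e+7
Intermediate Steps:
l(Z, y) = -4 + √(Z² + y²)
(l(45, -29) + 4924)*(4336 + 4704) = ((-4 + √(45² + (-29)²)) + 4924)*(4336 + 4704) = ((-4 + √(2025 + 841)) + 4924)*9040 = ((-4 + √2866) + 4924)*9040 = (4920 + √2866)*9040 = 44476800 + 9040*√2866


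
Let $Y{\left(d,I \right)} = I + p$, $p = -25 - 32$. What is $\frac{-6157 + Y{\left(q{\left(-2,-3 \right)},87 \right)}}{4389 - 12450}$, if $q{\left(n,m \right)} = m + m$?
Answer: $\frac{6127}{8061} \approx 0.76008$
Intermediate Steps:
$q{\left(n,m \right)} = 2 m$
$p = -57$ ($p = -25 - 32 = -57$)
$Y{\left(d,I \right)} = -57 + I$ ($Y{\left(d,I \right)} = I - 57 = -57 + I$)
$\frac{-6157 + Y{\left(q{\left(-2,-3 \right)},87 \right)}}{4389 - 12450} = \frac{-6157 + \left(-57 + 87\right)}{4389 - 12450} = \frac{-6157 + 30}{-8061} = \left(-6127\right) \left(- \frac{1}{8061}\right) = \frac{6127}{8061}$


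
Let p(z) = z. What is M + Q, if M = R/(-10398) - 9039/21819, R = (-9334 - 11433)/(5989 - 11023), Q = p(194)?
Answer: 73696872497477/380694508236 ≈ 193.59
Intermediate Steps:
Q = 194
R = 20767/5034 (R = -20767/(-5034) = -20767*(-1/5034) = 20767/5034 ≈ 4.1254)
M = -157862100307/380694508236 (M = (20767/5034)/(-10398) - 9039/21819 = (20767/5034)*(-1/10398) - 9039*1/21819 = -20767/52343532 - 3013/7273 = -157862100307/380694508236 ≈ -0.41467)
M + Q = -157862100307/380694508236 + 194 = 73696872497477/380694508236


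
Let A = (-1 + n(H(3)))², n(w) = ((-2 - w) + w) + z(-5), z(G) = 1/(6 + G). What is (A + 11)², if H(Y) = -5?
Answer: 225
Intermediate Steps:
n(w) = -1 (n(w) = ((-2 - w) + w) + 1/(6 - 5) = -2 + 1/1 = -2 + 1 = -1)
A = 4 (A = (-1 - 1)² = (-2)² = 4)
(A + 11)² = (4 + 11)² = 15² = 225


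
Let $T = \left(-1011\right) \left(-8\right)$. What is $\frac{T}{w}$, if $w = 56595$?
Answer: $\frac{2696}{18865} \approx 0.14291$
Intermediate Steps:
$T = 8088$
$\frac{T}{w} = \frac{8088}{56595} = 8088 \cdot \frac{1}{56595} = \frac{2696}{18865}$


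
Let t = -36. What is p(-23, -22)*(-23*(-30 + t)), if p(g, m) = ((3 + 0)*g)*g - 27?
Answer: 2368080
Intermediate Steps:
p(g, m) = -27 + 3*g² (p(g, m) = (3*g)*g - 27 = 3*g² - 27 = -27 + 3*g²)
p(-23, -22)*(-23*(-30 + t)) = (-27 + 3*(-23)²)*(-23*(-30 - 36)) = (-27 + 3*529)*(-23*(-66)) = (-27 + 1587)*1518 = 1560*1518 = 2368080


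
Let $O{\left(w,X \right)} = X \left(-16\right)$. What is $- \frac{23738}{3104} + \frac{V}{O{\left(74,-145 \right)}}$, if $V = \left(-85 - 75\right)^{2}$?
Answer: $\frac{152439}{45008} \approx 3.3869$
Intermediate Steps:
$V = 25600$ ($V = \left(-160\right)^{2} = 25600$)
$O{\left(w,X \right)} = - 16 X$
$- \frac{23738}{3104} + \frac{V}{O{\left(74,-145 \right)}} = - \frac{23738}{3104} + \frac{25600}{\left(-16\right) \left(-145\right)} = \left(-23738\right) \frac{1}{3104} + \frac{25600}{2320} = - \frac{11869}{1552} + 25600 \cdot \frac{1}{2320} = - \frac{11869}{1552} + \frac{320}{29} = \frac{152439}{45008}$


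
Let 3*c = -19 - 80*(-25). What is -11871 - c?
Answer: -37594/3 ≈ -12531.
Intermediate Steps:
c = 1981/3 (c = (-19 - 80*(-25))/3 = (-19 + 2000)/3 = (1/3)*1981 = 1981/3 ≈ 660.33)
-11871 - c = -11871 - 1*1981/3 = -11871 - 1981/3 = -37594/3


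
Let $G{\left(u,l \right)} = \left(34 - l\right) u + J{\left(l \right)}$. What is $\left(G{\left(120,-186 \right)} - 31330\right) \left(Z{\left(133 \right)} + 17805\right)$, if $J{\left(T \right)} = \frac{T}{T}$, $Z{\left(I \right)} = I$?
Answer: $-88416402$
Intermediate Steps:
$J{\left(T \right)} = 1$
$G{\left(u,l \right)} = 1 + u \left(34 - l\right)$ ($G{\left(u,l \right)} = \left(34 - l\right) u + 1 = u \left(34 - l\right) + 1 = 1 + u \left(34 - l\right)$)
$\left(G{\left(120,-186 \right)} - 31330\right) \left(Z{\left(133 \right)} + 17805\right) = \left(\left(1 + 34 \cdot 120 - \left(-186\right) 120\right) - 31330\right) \left(133 + 17805\right) = \left(\left(1 + 4080 + 22320\right) - 31330\right) 17938 = \left(26401 - 31330\right) 17938 = \left(-4929\right) 17938 = -88416402$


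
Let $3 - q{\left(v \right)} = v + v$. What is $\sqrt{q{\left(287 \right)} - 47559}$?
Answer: $i \sqrt{48130} \approx 219.39 i$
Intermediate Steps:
$q{\left(v \right)} = 3 - 2 v$ ($q{\left(v \right)} = 3 - \left(v + v\right) = 3 - 2 v$)
$\sqrt{q{\left(287 \right)} - 47559} = \sqrt{\left(3 - 574\right) - 47559} = \sqrt{-571 - 47559} = \sqrt{-48130} = i \sqrt{48130}$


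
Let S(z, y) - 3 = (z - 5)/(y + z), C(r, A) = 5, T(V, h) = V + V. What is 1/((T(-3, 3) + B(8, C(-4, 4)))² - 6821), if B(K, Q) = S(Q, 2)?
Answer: -1/6812 ≈ -0.00014680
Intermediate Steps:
T(V, h) = 2*V
S(z, y) = 3 + (-5 + z)/(y + z) (S(z, y) = 3 + (z - 5)/(y + z) = 3 + (-5 + z)/(y + z))
B(K, Q) = (1 + 4*Q)/(2 + Q) (B(K, Q) = (-5 + 3*2 + 4*Q)/(2 + Q) = (-5 + 6 + 4*Q)/(2 + Q) = (1 + 4*Q)/(2 + Q))
1/((T(-3, 3) + B(8, C(-4, 4)))² - 6821) = 1/((2*(-3) + (1 + 4*5)/(2 + 5))² - 6821) = 1/((-6 + (1 + 20)/7)² - 6821) = 1/((-6 + (⅐)*21)² - 6821) = 1/((-6 + 3)² - 6821) = 1/((-3)² - 6821) = 1/(9 - 6821) = 1/(-6812) = -1/6812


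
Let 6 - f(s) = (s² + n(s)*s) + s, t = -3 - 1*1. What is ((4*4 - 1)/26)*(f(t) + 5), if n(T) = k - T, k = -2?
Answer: 105/26 ≈ 4.0385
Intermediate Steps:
t = -4 (t = -3 - 1 = -4)
n(T) = -2 - T
f(s) = 6 - s - s² - s*(-2 - s) (f(s) = 6 - ((s² + (-2 - s)*s) + s) = 6 - ((s² + s*(-2 - s)) + s) = 6 - (s + s² + s*(-2 - s)) = 6 + (-s - s² - s*(-2 - s)) = 6 - s - s² - s*(-2 - s))
((4*4 - 1)/26)*(f(t) + 5) = ((4*4 - 1)/26)*((6 - 4) + 5) = ((16 - 1)*(1/26))*(2 + 5) = (15*(1/26))*7 = (15/26)*7 = 105/26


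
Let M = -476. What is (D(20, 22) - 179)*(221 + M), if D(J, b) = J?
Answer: 40545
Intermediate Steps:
(D(20, 22) - 179)*(221 + M) = (20 - 179)*(221 - 476) = -159*(-255) = 40545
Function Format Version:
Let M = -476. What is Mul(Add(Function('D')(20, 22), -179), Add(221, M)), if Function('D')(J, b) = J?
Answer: 40545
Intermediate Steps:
Mul(Add(Function('D')(20, 22), -179), Add(221, M)) = Mul(Add(20, -179), Add(221, -476)) = Mul(-159, -255) = 40545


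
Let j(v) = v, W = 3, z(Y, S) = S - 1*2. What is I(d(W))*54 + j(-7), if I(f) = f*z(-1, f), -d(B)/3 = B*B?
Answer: 42275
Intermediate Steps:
z(Y, S) = -2 + S (z(Y, S) = S - 2 = -2 + S)
d(B) = -3*B**2 (d(B) = -3*B*B = -3*B**2)
I(f) = f*(-2 + f)
I(d(W))*54 + j(-7) = ((-3*3**2)*(-2 - 3*3**2))*54 - 7 = ((-3*9)*(-2 - 3*9))*54 - 7 = -27*(-2 - 27)*54 - 7 = -27*(-29)*54 - 7 = 783*54 - 7 = 42282 - 7 = 42275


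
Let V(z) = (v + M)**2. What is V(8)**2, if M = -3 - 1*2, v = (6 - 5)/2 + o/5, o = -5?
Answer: 14641/16 ≈ 915.06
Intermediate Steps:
v = -1/2 (v = (6 - 5)/2 - 5/5 = 1*(1/2) - 5*1/5 = 1/2 - 1 = -1/2 ≈ -0.50000)
M = -5 (M = -3 - 2 = -5)
V(z) = 121/4 (V(z) = (-1/2 - 5)**2 = (-11/2)**2 = 121/4)
V(8)**2 = (121/4)**2 = 14641/16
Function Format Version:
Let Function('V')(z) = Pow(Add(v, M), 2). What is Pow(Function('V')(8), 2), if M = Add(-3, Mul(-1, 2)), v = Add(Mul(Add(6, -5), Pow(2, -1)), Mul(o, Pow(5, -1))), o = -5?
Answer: Rational(14641, 16) ≈ 915.06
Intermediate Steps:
v = Rational(-1, 2) (v = Add(Mul(Add(6, -5), Pow(2, -1)), Mul(-5, Pow(5, -1))) = Add(Mul(1, Rational(1, 2)), Mul(-5, Rational(1, 5))) = Add(Rational(1, 2), -1) = Rational(-1, 2) ≈ -0.50000)
M = -5 (M = Add(-3, -2) = -5)
Function('V')(z) = Rational(121, 4) (Function('V')(z) = Pow(Add(Rational(-1, 2), -5), 2) = Pow(Rational(-11, 2), 2) = Rational(121, 4))
Pow(Function('V')(8), 2) = Pow(Rational(121, 4), 2) = Rational(14641, 16)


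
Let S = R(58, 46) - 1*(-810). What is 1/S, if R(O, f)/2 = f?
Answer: 1/902 ≈ 0.0011086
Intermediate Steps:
R(O, f) = 2*f
S = 902 (S = 2*46 - 1*(-810) = 92 + 810 = 902)
1/S = 1/902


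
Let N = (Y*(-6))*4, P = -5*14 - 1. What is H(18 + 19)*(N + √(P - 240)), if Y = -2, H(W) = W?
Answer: 1776 + 37*I*√311 ≈ 1776.0 + 652.5*I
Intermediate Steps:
P = -71 (P = -70 - 1 = -71)
N = 48 (N = -2*(-6)*4 = 12*4 = 48)
H(18 + 19)*(N + √(P - 240)) = (18 + 19)*(48 + √(-71 - 240)) = 37*(48 + √(-311)) = 37*(48 + I*√311) = 1776 + 37*I*√311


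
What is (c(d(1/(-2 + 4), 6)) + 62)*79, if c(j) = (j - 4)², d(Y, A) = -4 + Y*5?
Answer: 29151/4 ≈ 7287.8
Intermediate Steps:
d(Y, A) = -4 + 5*Y
c(j) = (-4 + j)²
(c(d(1/(-2 + 4), 6)) + 62)*79 = ((-4 + (-4 + 5/(-2 + 4)))² + 62)*79 = ((-4 + (-4 + 5/2))² + 62)*79 = ((-4 - 3/2)² + 62)*79 = ((-11/2)² + 62)*79 = (121/4 + 62)*79 = (369/4)*79 = 29151/4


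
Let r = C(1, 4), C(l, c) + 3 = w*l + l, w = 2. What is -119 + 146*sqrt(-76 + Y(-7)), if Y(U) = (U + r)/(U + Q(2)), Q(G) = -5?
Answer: -119 + 73*I*sqrt(2715)/3 ≈ -119.0 + 1267.9*I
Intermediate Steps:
C(l, c) = -3 + 3*l (C(l, c) = -3 + (2*l + l) = -3 + 3*l)
r = 0 (r = -3 + 3*1 = -3 + 3 = 0)
Y(U) = U/(-5 + U) (Y(U) = (U + 0)/(U - 5) = U/(-5 + U))
-119 + 146*sqrt(-76 + Y(-7)) = -119 + 146*sqrt(-76 - 7/(-5 - 7)) = -119 + 146*sqrt(-76 - 7/(-12)) = -119 + 146*sqrt(-76 - 7*(-1/12)) = -119 + 146*sqrt(-76 + 7/12) = -119 + 146*sqrt(-905/12) = -119 + 146*(I*sqrt(2715)/6) = -119 + 73*I*sqrt(2715)/3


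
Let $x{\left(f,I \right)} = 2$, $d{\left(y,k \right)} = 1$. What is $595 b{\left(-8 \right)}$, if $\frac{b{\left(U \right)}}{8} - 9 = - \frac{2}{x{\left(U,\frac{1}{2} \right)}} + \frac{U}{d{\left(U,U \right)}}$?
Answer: $0$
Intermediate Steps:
$b{\left(U \right)} = 64 + 8 U$ ($b{\left(U \right)} = 72 + 8 \left(- \frac{2}{2} + \frac{U}{1}\right) = 72 + 8 \left(\left(-2\right) \frac{1}{2} + U 1\right) = 72 + 8 \left(-1 + U\right) = 72 + \left(-8 + 8 U\right) = 64 + 8 U$)
$595 b{\left(-8 \right)} = 595 \left(64 + 8 \left(-8\right)\right) = 595 \left(64 - 64\right) = 595 \cdot 0 = 0$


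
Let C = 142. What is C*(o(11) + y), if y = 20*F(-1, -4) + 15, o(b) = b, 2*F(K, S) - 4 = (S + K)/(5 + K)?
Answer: 7597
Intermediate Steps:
F(K, S) = 2 + (K + S)/(2*(5 + K)) (F(K, S) = 2 + ((S + K)/(5 + K))/2 = 2 + ((K + S)/(5 + K))/2 = 2 + (K + S)/(2*(5 + K)))
y = 85/2 (y = 20*((20 - 4 + 5*(-1))/(2*(5 - 1))) + 15 = 20*((1/2)*(20 - 4 - 5)/4) + 15 = 20*((1/2)*(1/4)*11) + 15 = 20*(11/8) + 15 = 55/2 + 15 = 85/2 ≈ 42.500)
C*(o(11) + y) = 142*(11 + 85/2) = 142*(107/2) = 7597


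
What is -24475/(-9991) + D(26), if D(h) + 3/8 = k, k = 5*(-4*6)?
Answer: -9425533/79928 ≈ -117.93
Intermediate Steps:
k = -120 (k = 5*(-24) = -120)
D(h) = -963/8 (D(h) = -3/8 - 120 = -963/8)
-24475/(-9991) + D(26) = -24475/(-9991) - 963/8 = -24475*(-1/9991) - 963/8 = 24475/9991 - 963/8 = -9425533/79928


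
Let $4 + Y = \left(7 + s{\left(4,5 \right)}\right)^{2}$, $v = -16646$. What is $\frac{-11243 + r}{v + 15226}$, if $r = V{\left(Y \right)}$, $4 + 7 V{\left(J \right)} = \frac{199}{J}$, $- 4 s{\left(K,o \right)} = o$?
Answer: $\frac{36594641}{4622100} \approx 7.9173$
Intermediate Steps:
$s{\left(K,o \right)} = - \frac{o}{4}$
$Y = \frac{465}{16}$ ($Y = -4 + \left(7 - \frac{5}{4}\right)^{2} = -4 + \left(\frac{23}{4}\right)^{2} = -4 + \frac{529}{16} = \frac{465}{16} \approx 29.063$)
$V{\left(J \right)} = - \frac{4}{7} + \frac{199}{7 J}$ ($V{\left(J \right)} = - \frac{4}{7} + \frac{199 \frac{1}{J}}{7} = - \frac{4}{7} + \frac{199}{7 J}$)
$r = \frac{1324}{3255}$ ($r = \frac{199 - \frac{465}{4}}{7 \cdot \frac{465}{16}} = \frac{1}{7} \cdot \frac{16}{465} \left(199 - \frac{465}{4}\right) = \frac{1}{7} \cdot \frac{16}{465} \cdot \frac{331}{4} = \frac{1324}{3255} \approx 0.40676$)
$\frac{-11243 + r}{v + 15226} = \frac{-11243 + \frac{1324}{3255}}{-16646 + 15226} = - \frac{36594641}{3255 \left(-1420\right)} = \left(- \frac{36594641}{3255}\right) \left(- \frac{1}{1420}\right) = \frac{36594641}{4622100}$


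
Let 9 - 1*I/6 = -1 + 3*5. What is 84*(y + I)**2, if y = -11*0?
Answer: 75600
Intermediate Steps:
I = -30 (I = 54 - 6*(-1 + 3*5) = 54 - 6*(-1 + 15) = 54 - 6*14 = 54 - 84 = -30)
y = 0
84*(y + I)**2 = 84*(0 - 30)**2 = 84*(-30)**2 = 84*900 = 75600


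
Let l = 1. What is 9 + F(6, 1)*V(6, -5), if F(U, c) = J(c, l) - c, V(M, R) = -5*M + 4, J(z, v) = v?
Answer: 9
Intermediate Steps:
V(M, R) = 4 - 5*M
F(U, c) = 1 - c
9 + F(6, 1)*V(6, -5) = 9 + (1 - 1*1)*(4 - 5*6) = 9 + (1 - 1)*(4 - 30) = 9 + 0*(-26) = 9 + 0 = 9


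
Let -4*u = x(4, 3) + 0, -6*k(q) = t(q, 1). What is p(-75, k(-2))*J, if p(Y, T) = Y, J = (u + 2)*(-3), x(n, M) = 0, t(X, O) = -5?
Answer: 450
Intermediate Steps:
k(q) = ⅚ (k(q) = -⅙*(-5) = ⅚)
u = 0 (u = -(0 + 0)/4 = -¼*0 = 0)
J = -6 (J = (0 + 2)*(-3) = 2*(-3) = -6)
p(-75, k(-2))*J = -75*(-6) = 450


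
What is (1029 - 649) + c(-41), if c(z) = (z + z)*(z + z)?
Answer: 7104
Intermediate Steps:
c(z) = 4*z² (c(z) = (2*z)*(2*z) = 4*z²)
(1029 - 649) + c(-41) = (1029 - 649) + 4*(-41)² = 380 + 4*1681 = 380 + 6724 = 7104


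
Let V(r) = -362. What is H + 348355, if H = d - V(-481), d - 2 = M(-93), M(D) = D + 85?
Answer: 348711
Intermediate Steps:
M(D) = 85 + D
d = -6 (d = 2 + (85 - 93) = 2 - 8 = -6)
H = 356 (H = -6 - 1*(-362) = -6 + 362 = 356)
H + 348355 = 356 + 348355 = 348711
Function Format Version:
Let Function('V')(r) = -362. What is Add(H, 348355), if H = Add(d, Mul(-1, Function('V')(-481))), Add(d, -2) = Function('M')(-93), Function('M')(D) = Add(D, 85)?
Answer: 348711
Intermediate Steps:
Function('M')(D) = Add(85, D)
d = -6 (d = Add(2, Add(85, -93)) = Add(2, -8) = -6)
H = 356 (H = Add(-6, Mul(-1, -362)) = Add(-6, 362) = 356)
Add(H, 348355) = Add(356, 348355) = 348711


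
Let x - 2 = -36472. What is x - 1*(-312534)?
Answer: 276064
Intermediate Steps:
x = -36470 (x = 2 - 36472 = -36470)
x - 1*(-312534) = -36470 - 1*(-312534) = -36470 + 312534 = 276064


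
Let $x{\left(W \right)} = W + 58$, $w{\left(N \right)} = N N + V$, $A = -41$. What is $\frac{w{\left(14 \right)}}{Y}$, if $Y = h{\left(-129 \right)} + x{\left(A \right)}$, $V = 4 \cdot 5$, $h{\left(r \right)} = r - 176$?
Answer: $- \frac{3}{4} \approx -0.75$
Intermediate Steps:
$h{\left(r \right)} = -176 + r$
$V = 20$
$w{\left(N \right)} = 20 + N^{2}$ ($w{\left(N \right)} = N N + 20 = N^{2} + 20 = 20 + N^{2}$)
$x{\left(W \right)} = 58 + W$
$Y = -288$ ($Y = \left(-176 - 129\right) + \left(58 - 41\right) = -305 + 17 = -288$)
$\frac{w{\left(14 \right)}}{Y} = \frac{20 + 14^{2}}{-288} = \left(20 + 196\right) \left(- \frac{1}{288}\right) = 216 \left(- \frac{1}{288}\right) = - \frac{3}{4}$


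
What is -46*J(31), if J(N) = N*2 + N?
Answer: -4278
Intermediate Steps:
J(N) = 3*N (J(N) = 2*N + N = 3*N)
-46*J(31) = -138*31 = -46*93 = -4278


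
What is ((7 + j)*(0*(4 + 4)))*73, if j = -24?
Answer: 0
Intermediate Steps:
((7 + j)*(0*(4 + 4)))*73 = ((7 - 24)*(0*(4 + 4)))*73 = -0*8*73 = -17*0*73 = 0*73 = 0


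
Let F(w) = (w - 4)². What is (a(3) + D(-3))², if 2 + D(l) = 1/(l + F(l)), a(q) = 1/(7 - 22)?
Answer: 1990921/476100 ≈ 4.1817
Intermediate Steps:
a(q) = -1/15 (a(q) = 1/(-15) = -1/15)
F(w) = (-4 + w)²
D(l) = -2 + 1/(l + (-4 + l)²)
(a(3) + D(-3))² = (-1/15 + (1 - 2*(-3) - 2*(-4 - 3)²)/(-3 + (-4 - 3)²))² = (-1/15 + (1 + 6 - 2*(-7)²)/(-3 + (-7)²))² = (-1/15 + (1 + 6 - 2*49)/(-3 + 49))² = (-1/15 + (1 + 6 - 98)/46)² = (-1/15 + (1/46)*(-91))² = (-1/15 - 91/46)² = (-1411/690)² = 1990921/476100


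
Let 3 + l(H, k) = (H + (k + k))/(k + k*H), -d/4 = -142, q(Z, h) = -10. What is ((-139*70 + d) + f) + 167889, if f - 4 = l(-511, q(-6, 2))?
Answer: 269837423/1700 ≈ 1.5873e+5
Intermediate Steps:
d = 568 (d = -4*(-142) = 568)
l(H, k) = -3 + (H + 2*k)/(k + H*k) (l(H, k) = -3 + (H + (k + k))/(k + k*H) = -3 + (H + 2*k)/(k + H*k))
f = 1523/1700 (f = 4 + (-511 - 1*(-10) - 3*(-511)*(-10))/((-10)*(1 - 511)) = 4 - ⅒*(-511 + 10 - 15330)/(-510) = 4 - ⅒*(-1/510)*(-15831) = 4 - 5277/1700 = 1523/1700 ≈ 0.89588)
((-139*70 + d) + f) + 167889 = ((-139*70 + 568) + 1523/1700) + 167889 = ((-9730 + 568) + 1523/1700) + 167889 = (-9162 + 1523/1700) + 167889 = -15573877/1700 + 167889 = 269837423/1700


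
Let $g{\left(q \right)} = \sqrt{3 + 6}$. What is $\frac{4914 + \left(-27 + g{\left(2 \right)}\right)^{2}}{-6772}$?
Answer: $- \frac{2745}{3386} \approx -0.81069$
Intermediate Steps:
$g{\left(q \right)} = 3$ ($g{\left(q \right)} = \sqrt{9} = 3$)
$\frac{4914 + \left(-27 + g{\left(2 \right)}\right)^{2}}{-6772} = \frac{4914 + \left(-27 + 3\right)^{2}}{-6772} = \left(4914 + \left(-24\right)^{2}\right) \left(- \frac{1}{6772}\right) = \left(4914 + 576\right) \left(- \frac{1}{6772}\right) = 5490 \left(- \frac{1}{6772}\right) = - \frac{2745}{3386}$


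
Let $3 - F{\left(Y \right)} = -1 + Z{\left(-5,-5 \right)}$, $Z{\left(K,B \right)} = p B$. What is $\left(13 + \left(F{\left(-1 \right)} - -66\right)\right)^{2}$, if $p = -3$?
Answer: $4624$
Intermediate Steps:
$Z{\left(K,B \right)} = - 3 B$
$F{\left(Y \right)} = -11$ ($F{\left(Y \right)} = 3 - \left(-1 - -15\right) = 3 - \left(-1 + 15\right) = 3 - 14 = -11$)
$\left(13 + \left(F{\left(-1 \right)} - -66\right)\right)^{2} = \left(13 - -55\right)^{2} = \left(13 + \left(-11 + 66\right)\right)^{2} = \left(13 + 55\right)^{2} = 68^{2} = 4624$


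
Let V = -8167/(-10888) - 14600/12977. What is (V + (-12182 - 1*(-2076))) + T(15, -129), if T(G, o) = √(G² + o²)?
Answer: -1427965860697/141293576 + 3*√1874 ≈ -9976.5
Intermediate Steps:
V = -52981641/141293576 (V = -8167*(-1/10888) - 14600*1/12977 = 8167/10888 - 14600/12977 = -52981641/141293576 ≈ -0.37498)
(V + (-12182 - 1*(-2076))) + T(15, -129) = (-52981641/141293576 + (-12182 - 1*(-2076))) + √(15² + (-129)²) = (-52981641/141293576 + (-12182 + 2076)) + √(225 + 16641) = (-52981641/141293576 - 10106) + √16866 = -1427965860697/141293576 + 3*√1874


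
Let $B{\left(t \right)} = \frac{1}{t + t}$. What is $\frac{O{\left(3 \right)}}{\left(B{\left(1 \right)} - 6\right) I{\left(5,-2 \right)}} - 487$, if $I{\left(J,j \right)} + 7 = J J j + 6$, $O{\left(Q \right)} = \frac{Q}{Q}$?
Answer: $- \frac{273205}{561} \approx -487.0$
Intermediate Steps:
$B{\left(t \right)} = \frac{1}{2 t}$
$O{\left(Q \right)} = 1$
$I{\left(J,j \right)} = -1 + j J^{2}$ ($I{\left(J,j \right)} = -7 + \left(J J j + 6\right) = -7 + \left(J^{2} j + 6\right) = -7 + \left(j J^{2} + 6\right) = -7 + \left(6 + j J^{2}\right) = -1 + j J^{2}$)
$\frac{O{\left(3 \right)}}{\left(B{\left(1 \right)} - 6\right) I{\left(5,-2 \right)}} - 487 = 1 \frac{1}{\left(\frac{1}{2 \cdot 1} - 6\right) \left(-1 - 2 \cdot 5^{2}\right)} - 487 = 1 \frac{1}{\left(\frac{1}{2} \cdot 1 - 6\right) \left(-1 - 50\right)} - 487 = 1 \frac{1}{\left(\frac{1}{2} - 6\right) \left(-1 - 50\right)} - 487 = 1 \frac{1}{\left(- \frac{11}{2}\right) \left(-51\right)} - 487 = 1 \frac{1}{\frac{561}{2}} - 487 = 1 \cdot \frac{2}{561} - 487 = \frac{2}{561} - 487 = - \frac{273205}{561}$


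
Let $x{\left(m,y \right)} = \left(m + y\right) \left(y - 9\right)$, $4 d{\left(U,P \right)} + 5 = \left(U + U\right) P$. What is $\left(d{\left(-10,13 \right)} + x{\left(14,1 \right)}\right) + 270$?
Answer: $\frac{335}{4} \approx 83.75$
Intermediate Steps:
$d{\left(U,P \right)} = - \frac{5}{4} + \frac{P U}{2}$ ($d{\left(U,P \right)} = - \frac{5}{4} + \frac{\left(U + U\right) P}{4} = - \frac{5}{4} + \frac{2 U P}{4} = - \frac{5}{4} + \frac{2 P U}{4} = - \frac{5}{4} + \frac{P U}{2}$)
$x{\left(m,y \right)} = \left(-9 + y\right) \left(m + y\right)$ ($x{\left(m,y \right)} = \left(m + y\right) \left(-9 + y\right) = \left(-9 + y\right) \left(m + y\right)$)
$\left(d{\left(-10,13 \right)} + x{\left(14,1 \right)}\right) + 270 = \left(\left(- \frac{5}{4} + \frac{1}{2} \cdot 13 \left(-10\right)\right) + \left(1^{2} - 126 - 9 + 14 \cdot 1\right)\right) + 270 = \left(\left(- \frac{5}{4} - 65\right) + \left(1 - 126 - 9 + 14\right)\right) + 270 = \left(- \frac{265}{4} - 120\right) + 270 = - \frac{745}{4} + 270 = \frac{335}{4}$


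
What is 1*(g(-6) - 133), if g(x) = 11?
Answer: -122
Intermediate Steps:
1*(g(-6) - 133) = 1*(11 - 133) = 1*(-122) = -122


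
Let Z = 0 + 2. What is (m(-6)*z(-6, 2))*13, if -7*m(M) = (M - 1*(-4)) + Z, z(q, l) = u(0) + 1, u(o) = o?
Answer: 0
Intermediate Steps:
Z = 2
z(q, l) = 1 (z(q, l) = 0 + 1 = 1)
m(M) = -6/7 - M/7 (m(M) = -((M - 1*(-4)) + 2)/7 = -((M + 4) + 2)/7 = -((4 + M) + 2)/7 = -(6 + M)/7 = -6/7 - M/7)
(m(-6)*z(-6, 2))*13 = ((-6/7 - ⅐*(-6))*1)*13 = ((-6/7 + 6/7)*1)*13 = (0*1)*13 = 0*13 = 0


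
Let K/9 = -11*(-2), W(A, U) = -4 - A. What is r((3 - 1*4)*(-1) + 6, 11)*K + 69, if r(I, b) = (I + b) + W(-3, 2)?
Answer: 3435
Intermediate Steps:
r(I, b) = -1 + I + b (r(I, b) = (I + b) + (-4 - 1*(-3)) = (I + b) + (-4 + 3) = (I + b) - 1 = -1 + I + b)
K = 198 (K = 9*(-11*(-2)) = 9*22 = 198)
r((3 - 1*4)*(-1) + 6, 11)*K + 69 = (-1 + ((3 - 1*4)*(-1) + 6) + 11)*198 + 69 = (-1 + ((3 - 4)*(-1) + 6) + 11)*198 + 69 = (-1 + (-1*(-1) + 6) + 11)*198 + 69 = (-1 + (1 + 6) + 11)*198 + 69 = (-1 + 7 + 11)*198 + 69 = 17*198 + 69 = 3366 + 69 = 3435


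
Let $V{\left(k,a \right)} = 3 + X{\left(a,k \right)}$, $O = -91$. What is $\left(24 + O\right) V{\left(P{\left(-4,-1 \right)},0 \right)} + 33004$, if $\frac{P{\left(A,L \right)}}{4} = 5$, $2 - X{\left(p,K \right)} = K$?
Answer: $34009$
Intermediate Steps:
$X{\left(p,K \right)} = 2 - K$
$P{\left(A,L \right)} = 20$ ($P{\left(A,L \right)} = 4 \cdot 5 = 20$)
$V{\left(k,a \right)} = 5 - k$ ($V{\left(k,a \right)} = 3 - \left(-2 + k\right) = 5 - k$)
$\left(24 + O\right) V{\left(P{\left(-4,-1 \right)},0 \right)} + 33004 = \left(24 - 91\right) \left(5 - 20\right) + 33004 = - 67 \left(5 - 20\right) + 33004 = \left(-67\right) \left(-15\right) + 33004 = 1005 + 33004 = 34009$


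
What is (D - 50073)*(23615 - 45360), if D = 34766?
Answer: 332850715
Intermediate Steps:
(D - 50073)*(23615 - 45360) = (34766 - 50073)*(23615 - 45360) = -15307*(-21745) = 332850715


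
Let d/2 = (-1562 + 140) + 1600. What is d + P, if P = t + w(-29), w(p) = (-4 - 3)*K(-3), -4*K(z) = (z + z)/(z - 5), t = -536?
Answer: -2859/16 ≈ -178.69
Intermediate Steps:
K(z) = -z/(2*(-5 + z)) (K(z) = -(z + z)/(4*(z - 5)) = -2*z/(4*(-5 + z)) = -z/(2*(-5 + z)))
w(p) = 21/16 (w(p) = (-4 - 3)*(-1*(-3)/(-10 + 2*(-3))) = -(-7)*(-3)/(-10 - 6) = -(-7)*(-3)/(-16) = -(-7)*(-3)*(-1)/16 = -7*(-3/16) = 21/16)
P = -8555/16 (P = -536 + 21/16 = -8555/16 ≈ -534.69)
d = 356 (d = 2*((-1562 + 140) + 1600) = 2*(-1422 + 1600) = 2*178 = 356)
d + P = 356 - 8555/16 = -2859/16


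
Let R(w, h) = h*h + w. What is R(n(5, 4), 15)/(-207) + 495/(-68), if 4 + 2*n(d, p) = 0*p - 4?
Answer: -117493/14076 ≈ -8.3470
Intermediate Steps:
n(d, p) = -4 (n(d, p) = -2 + (0*p - 4)/2 = -2 + (0 - 4)/2 = -2 + (1/2)*(-4) = -2 - 2 = -4)
R(w, h) = w + h**2 (R(w, h) = h**2 + w = w + h**2)
R(n(5, 4), 15)/(-207) + 495/(-68) = (-4 + 15**2)/(-207) + 495/(-68) = (-4 + 225)*(-1/207) + 495*(-1/68) = 221*(-1/207) - 495/68 = -221/207 - 495/68 = -117493/14076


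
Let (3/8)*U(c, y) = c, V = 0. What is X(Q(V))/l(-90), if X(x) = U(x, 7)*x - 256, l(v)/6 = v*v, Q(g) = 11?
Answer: 1/729 ≈ 0.0013717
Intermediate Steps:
U(c, y) = 8*c/3
l(v) = 6*v² (l(v) = 6*(v*v) = 6*v²)
X(x) = -256 + 8*x²/3 (X(x) = (8*x/3)*x - 256 = 8*x²/3 - 256 = -256 + 8*x²/3)
X(Q(V))/l(-90) = (-256 + (8/3)*11²)/((6*(-90)²)) = (-256 + (8/3)*121)/((6*8100)) = (-256 + 968/3)/48600 = (200/3)*(1/48600) = 1/729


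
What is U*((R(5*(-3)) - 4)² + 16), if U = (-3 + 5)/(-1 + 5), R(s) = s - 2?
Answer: 457/2 ≈ 228.50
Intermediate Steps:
R(s) = -2 + s
U = ½ (U = 2/4 = 2*(¼) = ½ ≈ 0.50000)
U*((R(5*(-3)) - 4)² + 16) = (((-2 + 5*(-3)) - 4)² + 16)/2 = (((-2 - 15) - 4)² + 16)/2 = ((-17 - 4)² + 16)/2 = ((-21)² + 16)/2 = (441 + 16)/2 = (½)*457 = 457/2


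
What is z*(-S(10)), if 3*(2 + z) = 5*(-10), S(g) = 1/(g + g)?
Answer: 14/15 ≈ 0.93333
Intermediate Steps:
S(g) = 1/(2*g)
z = -56/3 (z = -2 + (5*(-10))/3 = -2 + (1/3)*(-50) = -2 - 50/3 = -56/3 ≈ -18.667)
z*(-S(10)) = -(-56)*(1/2)/10/3 = -(-56)*(1/2)*(1/10)/3 = -(-56)/(3*20) = -56/3*(-1/20) = 14/15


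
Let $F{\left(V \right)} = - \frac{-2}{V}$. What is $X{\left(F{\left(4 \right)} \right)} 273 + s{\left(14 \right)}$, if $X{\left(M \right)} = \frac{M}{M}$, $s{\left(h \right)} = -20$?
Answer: $253$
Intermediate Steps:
$F{\left(V \right)} = \frac{2}{V}$
$X{\left(M \right)} = 1$
$X{\left(F{\left(4 \right)} \right)} 273 + s{\left(14 \right)} = 1 \cdot 273 - 20 = 273 - 20 = 253$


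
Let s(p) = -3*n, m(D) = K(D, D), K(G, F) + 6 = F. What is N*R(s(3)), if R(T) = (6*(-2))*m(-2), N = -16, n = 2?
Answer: -1536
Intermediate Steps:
K(G, F) = -6 + F
m(D) = -6 + D
s(p) = -6 (s(p) = -3*2 = -6)
R(T) = 96 (R(T) = (6*(-2))*(-6 - 2) = -12*(-8) = 96)
N*R(s(3)) = -16*96 = -1536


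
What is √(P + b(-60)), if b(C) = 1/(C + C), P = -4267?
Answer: I*√15361230/60 ≈ 65.322*I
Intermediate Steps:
b(C) = 1/(2*C)
√(P + b(-60)) = √(-4267 + (½)/(-60)) = √(-4267 + (½)*(-1/60)) = √(-4267 - 1/120) = √(-512041/120) = I*√15361230/60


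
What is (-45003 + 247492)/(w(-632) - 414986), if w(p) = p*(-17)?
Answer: -202489/404242 ≈ -0.50091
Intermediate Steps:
w(p) = -17*p
(-45003 + 247492)/(w(-632) - 414986) = (-45003 + 247492)/(-17*(-632) - 414986) = 202489/(10744 - 414986) = 202489/(-404242) = 202489*(-1/404242) = -202489/404242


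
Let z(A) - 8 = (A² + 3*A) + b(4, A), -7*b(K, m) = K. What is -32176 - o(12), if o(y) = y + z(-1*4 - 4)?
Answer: -225648/7 ≈ -32235.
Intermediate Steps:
b(K, m) = -K/7
z(A) = 52/7 + A² + 3*A (z(A) = 8 + ((A² + 3*A) - ⅐*4) = 8 + ((A² + 3*A) - 4/7) = 8 + (-4/7 + A² + 3*A) = 52/7 + A² + 3*A)
o(y) = 332/7 + y (o(y) = y + (52/7 + (-1*4 - 4)² + 3*(-1*4 - 4)) = y + (52/7 + (-4 - 4)² + 3*(-4 - 4)) = y + (52/7 + (-8)² + 3*(-8)) = y + (52/7 + 64 - 24) = y + 332/7 = 332/7 + y)
-32176 - o(12) = -32176 - (332/7 + 12) = -32176 - 1*416/7 = -32176 - 416/7 = -225648/7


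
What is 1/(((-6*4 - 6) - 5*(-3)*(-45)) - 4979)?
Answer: -1/5684 ≈ -0.00017593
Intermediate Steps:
1/(((-6*4 - 6) - 5*(-3)*(-45)) - 4979) = 1/(((-24 - 6) + 15*(-45)) - 4979) = 1/((-30 - 675) - 4979) = 1/(-705 - 4979) = 1/(-5684) = -1/5684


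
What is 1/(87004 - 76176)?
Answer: 1/10828 ≈ 9.2353e-5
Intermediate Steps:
1/(87004 - 76176) = 1/10828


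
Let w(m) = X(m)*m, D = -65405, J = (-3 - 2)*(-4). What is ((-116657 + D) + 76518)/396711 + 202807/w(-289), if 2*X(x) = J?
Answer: -80760789937/1146494790 ≈ -70.442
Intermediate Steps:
J = 20 (J = -5*(-4) = 20)
X(x) = 10 (X(x) = (1/2)*20 = 10)
w(m) = 10*m
((-116657 + D) + 76518)/396711 + 202807/w(-289) = ((-116657 - 65405) + 76518)/396711 + 202807/((10*(-289))) = (-182062 + 76518)*(1/396711) + 202807/(-2890) = -105544*1/396711 + 202807*(-1/2890) = -105544/396711 - 202807/2890 = -80760789937/1146494790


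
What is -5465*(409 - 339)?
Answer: -382550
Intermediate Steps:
-5465*(409 - 339) = -5465*70 = -382550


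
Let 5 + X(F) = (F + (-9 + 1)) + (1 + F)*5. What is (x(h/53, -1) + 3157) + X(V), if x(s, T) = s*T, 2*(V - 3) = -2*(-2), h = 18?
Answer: 168469/53 ≈ 3178.7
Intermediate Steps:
V = 5 (V = 3 + (-2*(-2))/2 = 3 + (½)*4 = 3 + 2 = 5)
X(F) = -8 + 6*F (X(F) = -5 + ((F + (-9 + 1)) + (1 + F)*5) = -5 + ((F - 8) + (5 + 5*F)) = -5 + ((-8 + F) + (5 + 5*F)) = -5 + (-3 + 6*F) = -8 + 6*F)
x(s, T) = T*s
(x(h/53, -1) + 3157) + X(V) = (-18/53 + 3157) + (-8 + 6*5) = (-18/53 + 3157) + (-8 + 30) = (-1*18/53 + 3157) + 22 = (-18/53 + 3157) + 22 = 167303/53 + 22 = 168469/53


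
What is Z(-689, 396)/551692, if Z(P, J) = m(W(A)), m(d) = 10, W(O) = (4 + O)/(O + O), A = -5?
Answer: 5/275846 ≈ 1.8126e-5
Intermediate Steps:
W(O) = (4 + O)/(2*O) (W(O) = (4 + O)/((2*O)) = (4 + O)*(1/(2*O)) = (4 + O)/(2*O))
Z(P, J) = 10
Z(-689, 396)/551692 = 10/551692 = 10*(1/551692) = 5/275846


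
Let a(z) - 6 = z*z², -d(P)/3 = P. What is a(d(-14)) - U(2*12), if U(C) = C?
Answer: 74070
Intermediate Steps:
d(P) = -3*P
a(z) = 6 + z³ (a(z) = 6 + z*z² = 6 + z³)
a(d(-14)) - U(2*12) = (6 + (-3*(-14))³) - 2*12 = (6 + 42³) - 1*24 = (6 + 74088) - 24 = 74094 - 24 = 74070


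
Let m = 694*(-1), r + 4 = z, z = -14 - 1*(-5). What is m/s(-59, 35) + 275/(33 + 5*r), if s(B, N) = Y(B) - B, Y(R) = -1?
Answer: -19079/928 ≈ -20.559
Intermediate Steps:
z = -9 (z = -14 + 5 = -9)
r = -13 (r = -4 - 9 = -13)
m = -694
s(B, N) = -1 - B
m/s(-59, 35) + 275/(33 + 5*r) = -694/(-1 - 1*(-59)) + 275/(33 + 5*(-13)) = -694/(-1 + 59) + 275/(33 - 65) = -694/58 + 275/(-32) = -694*1/58 + 275*(-1/32) = -347/29 - 275/32 = -19079/928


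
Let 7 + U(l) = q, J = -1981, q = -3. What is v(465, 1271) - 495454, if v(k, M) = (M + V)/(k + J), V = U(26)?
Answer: -751109525/1516 ≈ -4.9546e+5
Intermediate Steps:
U(l) = -10 (U(l) = -7 - 3 = -10)
V = -10
v(k, M) = (-10 + M)/(-1981 + k) (v(k, M) = (M - 10)/(k - 1981) = (-10 + M)/(-1981 + k))
v(465, 1271) - 495454 = (-10 + 1271)/(-1981 + 465) - 495454 = 1261/(-1516) - 495454 = -1/1516*1261 - 495454 = -1261/1516 - 495454 = -751109525/1516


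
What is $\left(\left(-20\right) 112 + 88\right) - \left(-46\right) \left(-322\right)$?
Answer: $-16964$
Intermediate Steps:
$\left(\left(-20\right) 112 + 88\right) - \left(-46\right) \left(-322\right) = \left(-2240 + 88\right) - 14812 = -2152 - 14812 = -16964$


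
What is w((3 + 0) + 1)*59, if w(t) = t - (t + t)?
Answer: -236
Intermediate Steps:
w(t) = -t (w(t) = t - 2*t = -t)
w((3 + 0) + 1)*59 = -((3 + 0) + 1)*59 = -(3 + 1)*59 = -1*4*59 = -4*59 = -236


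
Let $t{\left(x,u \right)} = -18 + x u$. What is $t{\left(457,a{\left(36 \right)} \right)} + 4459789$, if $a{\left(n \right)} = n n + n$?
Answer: $5068495$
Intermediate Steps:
$a{\left(n \right)} = n + n^{2}$ ($a{\left(n \right)} = n^{2} + n = n + n^{2}$)
$t{\left(x,u \right)} = -18 + u x$
$t{\left(457,a{\left(36 \right)} \right)} + 4459789 = \left(-18 + 36 \left(1 + 36\right) 457\right) + 4459789 = \left(-18 + 36 \cdot 37 \cdot 457\right) + 4459789 = \left(-18 + 1332 \cdot 457\right) + 4459789 = \left(-18 + 608724\right) + 4459789 = 608706 + 4459789 = 5068495$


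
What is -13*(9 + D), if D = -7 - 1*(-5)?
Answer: -91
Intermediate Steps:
D = -2 (D = -7 + 5 = -2)
-13*(9 + D) = -13*(9 - 2) = -13*7 = -91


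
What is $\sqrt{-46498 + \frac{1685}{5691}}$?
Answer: $\frac{i \sqrt{1505943502203}}{5691} \approx 215.63 i$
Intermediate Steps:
$\sqrt{-46498 + \frac{1685}{5691}} = \sqrt{- \frac{264618433}{5691}} = \frac{i \sqrt{1505943502203}}{5691}$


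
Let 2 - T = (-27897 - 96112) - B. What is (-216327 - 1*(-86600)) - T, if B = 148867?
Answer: -402605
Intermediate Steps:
T = 272878 (T = 2 - ((-27897 - 96112) - 1*148867) = 2 - (-124009 - 148867) = 2 - 1*(-272876) = 2 + 272876 = 272878)
(-216327 - 1*(-86600)) - T = (-216327 - 1*(-86600)) - 1*272878 = (-216327 + 86600) - 272878 = -129727 - 272878 = -402605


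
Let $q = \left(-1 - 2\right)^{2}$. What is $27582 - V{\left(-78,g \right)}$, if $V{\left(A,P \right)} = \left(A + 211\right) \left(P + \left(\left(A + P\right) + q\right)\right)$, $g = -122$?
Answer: $69211$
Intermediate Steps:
$q = 9$ ($q = \left(-3\right)^{2} = 9$)
$V{\left(A,P \right)} = \left(211 + A\right) \left(9 + A + 2 P\right)$ ($V{\left(A,P \right)} = \left(A + 211\right) \left(P + \left(\left(A + P\right) + 9\right)\right) = \left(211 + A\right) \left(P + \left(9 + A + P\right)\right) = \left(211 + A\right) \left(9 + A + 2 P\right)$)
$27582 - V{\left(-78,g \right)} = 27582 - \left(1899 + \left(-78\right)^{2} + 220 \left(-78\right) + 422 \left(-122\right) + 2 \left(-78\right) \left(-122\right)\right) = 27582 - \left(1899 + 6084 - 17160 - 51484 + 19032\right) = 27582 - -41629 = 27582 + 41629 = 69211$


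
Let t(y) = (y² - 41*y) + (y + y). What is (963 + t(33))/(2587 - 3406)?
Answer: -85/91 ≈ -0.93407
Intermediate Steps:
t(y) = y² - 39*y (t(y) = (y² - 41*y) + 2*y = y² - 39*y)
(963 + t(33))/(2587 - 3406) = (963 + 33*(-39 + 33))/(2587 - 3406) = (963 + 33*(-6))/(-819) = (963 - 198)*(-1/819) = 765*(-1/819) = -85/91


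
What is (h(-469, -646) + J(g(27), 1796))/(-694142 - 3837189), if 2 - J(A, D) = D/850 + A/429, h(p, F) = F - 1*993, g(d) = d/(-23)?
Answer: 327312746/904858250725 ≈ 0.00036173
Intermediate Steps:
g(d) = -d/23 (g(d) = d*(-1/23) = -d/23)
h(p, F) = -993 + F (h(p, F) = F - 993 = -993 + F)
J(A, D) = 2 - A/429 - D/850 (J(A, D) = 2 - (D/850 + A/429) = 2 - (A/429 + D/850) = 2 + (-A/429 - D/850) = 2 - A/429 - D/850)
(h(-469, -646) + J(g(27), 1796))/(-694142 - 3837189) = ((-993 - 646) + (2 - (-1)*27/9867 - 1/850*1796))/(-694142 - 3837189) = (-1639 + (2 - 1/429*(-27/23) - 898/425))/(-4531331) = (-1639 + (2 + 9/3289 - 898/425))*(-1/4531331) = (-1639 - 154047/1397825)*(-1/4531331) = -2291189222/1397825*(-1/4531331) = 327312746/904858250725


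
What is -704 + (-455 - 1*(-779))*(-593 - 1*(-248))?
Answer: -112484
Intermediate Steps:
-704 + (-455 - 1*(-779))*(-593 - 1*(-248)) = -704 + (-455 + 779)*(-593 + 248) = -704 + 324*(-345) = -704 - 111780 = -112484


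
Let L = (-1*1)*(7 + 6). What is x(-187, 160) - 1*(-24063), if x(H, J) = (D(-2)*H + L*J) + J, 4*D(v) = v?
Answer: 44473/2 ≈ 22237.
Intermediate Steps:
D(v) = v/4
L = -13 (L = -1*13 = -13)
x(H, J) = -12*J - H/2 (x(H, J) = (((1/4)*(-2))*H - 13*J) + J = (-H/2 - 13*J) + J = (-13*J - H/2) + J = -12*J - H/2)
x(-187, 160) - 1*(-24063) = (-12*160 - 1/2*(-187)) - 1*(-24063) = (-1920 + 187/2) + 24063 = -3653/2 + 24063 = 44473/2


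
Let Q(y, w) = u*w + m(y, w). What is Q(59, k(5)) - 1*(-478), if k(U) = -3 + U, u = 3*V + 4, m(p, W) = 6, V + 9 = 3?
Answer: 456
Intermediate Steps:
V = -6 (V = -9 + 3 = -6)
u = -14 (u = 3*(-6) + 4 = -18 + 4 = -14)
Q(y, w) = 6 - 14*w (Q(y, w) = -14*w + 6 = 6 - 14*w)
Q(59, k(5)) - 1*(-478) = (6 - 14*(-3 + 5)) - 1*(-478) = (6 - 14*2) + 478 = (6 - 28) + 478 = -22 + 478 = 456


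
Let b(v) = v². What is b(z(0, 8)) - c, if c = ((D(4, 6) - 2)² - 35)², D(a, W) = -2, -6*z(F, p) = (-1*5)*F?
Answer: -361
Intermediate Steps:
z(F, p) = 5*F/6 (z(F, p) = -(-1*5)*F/6 = -(-5)*F/6 = 5*F/6)
c = 361 (c = ((-2 - 2)² - 35)² = ((-4)² - 35)² = (16 - 35)² = (-19)² = 361)
b(z(0, 8)) - c = ((⅚)*0)² - 1*361 = 0² - 361 = 0 - 361 = -361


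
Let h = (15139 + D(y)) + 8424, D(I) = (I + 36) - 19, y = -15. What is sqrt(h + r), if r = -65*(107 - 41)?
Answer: 5*sqrt(771) ≈ 138.83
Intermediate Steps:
D(I) = 17 + I (D(I) = (36 + I) - 19 = 17 + I)
r = -4290 (r = -65*66 = -4290)
h = 23565 (h = (15139 + (17 - 15)) + 8424 = (15139 + 2) + 8424 = 15141 + 8424 = 23565)
sqrt(h + r) = sqrt(23565 - 4290) = sqrt(19275) = 5*sqrt(771)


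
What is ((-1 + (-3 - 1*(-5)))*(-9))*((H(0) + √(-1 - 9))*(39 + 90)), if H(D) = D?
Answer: -1161*I*√10 ≈ -3671.4*I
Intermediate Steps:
((-1 + (-3 - 1*(-5)))*(-9))*((H(0) + √(-1 - 9))*(39 + 90)) = ((-1 + (-3 - 1*(-5)))*(-9))*((0 + √(-1 - 9))*(39 + 90)) = ((-1 + (-3 + 5))*(-9))*((0 + √(-10))*129) = ((-1 + 2)*(-9))*((0 + I*√10)*129) = (1*(-9))*((I*√10)*129) = -1161*I*√10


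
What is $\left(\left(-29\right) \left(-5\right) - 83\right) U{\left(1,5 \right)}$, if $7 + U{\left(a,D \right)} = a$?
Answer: $-372$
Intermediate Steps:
$U{\left(a,D \right)} = -7 + a$
$\left(\left(-29\right) \left(-5\right) - 83\right) U{\left(1,5 \right)} = \left(\left(-29\right) \left(-5\right) - 83\right) \left(-7 + 1\right) = \left(145 - 83\right) \left(-6\right) = 62 \left(-6\right) = -372$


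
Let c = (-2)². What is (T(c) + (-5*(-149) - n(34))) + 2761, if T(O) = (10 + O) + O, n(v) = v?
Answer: 3490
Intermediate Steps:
c = 4
T(O) = 10 + 2*O
(T(c) + (-5*(-149) - n(34))) + 2761 = ((10 + 2*4) + (-5*(-149) - 1*34)) + 2761 = ((10 + 8) + (745 - 34)) + 2761 = (18 + 711) + 2761 = 729 + 2761 = 3490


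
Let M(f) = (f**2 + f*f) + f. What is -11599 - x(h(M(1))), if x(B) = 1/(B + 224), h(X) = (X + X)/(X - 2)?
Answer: -2667771/230 ≈ -11599.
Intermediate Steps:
M(f) = f + 2*f**2 (M(f) = (f**2 + f**2) + f = 2*f**2 + f = f + 2*f**2)
h(X) = 2*X/(-2 + X) (h(X) = (2*X)/(-2 + X) = 2*X/(-2 + X))
x(B) = 1/(224 + B)
-11599 - x(h(M(1))) = -11599 - 1/(224 + 2*(1*(1 + 2*1))/(-2 + 1*(1 + 2*1))) = -11599 - 1/(224 + 2*(1*(1 + 2))/(-2 + 1*(1 + 2))) = -11599 - 1/(224 + 2*(1*3)/(-2 + 1*3)) = -11599 - 1/(224 + 2*3/(-2 + 3)) = -11599 - 1/(224 + 2*3/1) = -11599 - 1/(224 + 2*3*1) = -11599 - 1/(224 + 6) = -11599 - 1/230 = -2667771/230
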